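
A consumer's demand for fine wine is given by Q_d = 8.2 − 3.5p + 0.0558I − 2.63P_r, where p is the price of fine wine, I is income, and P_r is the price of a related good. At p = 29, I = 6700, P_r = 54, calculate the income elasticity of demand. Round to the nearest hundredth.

First evaluate Q_d: 8.2 − 3.5(29) + 0.0558(6700) − 2.63(54) = 8.2 − 101.5 + 373.86 − 142.02 = 138.54.
∂Q_d/∂I = +0.0558, so E_I = 0.0558·(6700/138.54) ≈ 2.70.
E_I > 1: normal good (luxury).

2.70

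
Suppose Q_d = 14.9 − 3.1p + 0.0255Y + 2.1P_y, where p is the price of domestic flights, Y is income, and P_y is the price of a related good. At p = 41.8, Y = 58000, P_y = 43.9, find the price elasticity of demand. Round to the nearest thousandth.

First evaluate Q_d: 14.9 − 3.1(41.8) + 0.0255(58000) + 2.1(43.9) = 14.9 − 129.58 + 1479 + 92.19 = 1456.51.
∂Q_d/∂p = −3.1, so E_p = (−3.1)·(41.8/1456.51) ≈ -0.089.
|E_p| < 1: demand is inelastic.

-0.089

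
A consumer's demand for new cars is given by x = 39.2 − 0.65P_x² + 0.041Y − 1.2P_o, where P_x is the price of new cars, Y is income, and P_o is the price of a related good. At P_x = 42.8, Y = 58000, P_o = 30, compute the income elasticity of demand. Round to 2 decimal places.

2.00

x = 39.2 − 0.65(42.8)² + 0.041(58000) − 1.2(30) = 39.2 − 1190.696 + 2378 − 36 = 1190.504.
∂x/∂Y = +0.041, so E_I = 0.041·(58000/1190.504) ≈ 2.00.
E_I > 1: normal good (luxury).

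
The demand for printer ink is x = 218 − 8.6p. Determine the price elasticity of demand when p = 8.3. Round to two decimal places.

-0.49

At p = 8.3, x = 146.62.
dx/dp = −8.6.
Point elasticity E = (dx/dp)·(p/x) = -8.6 × 8.3/146.62 ≈ -0.49.
|E| < 1, so demand is inelastic at this price.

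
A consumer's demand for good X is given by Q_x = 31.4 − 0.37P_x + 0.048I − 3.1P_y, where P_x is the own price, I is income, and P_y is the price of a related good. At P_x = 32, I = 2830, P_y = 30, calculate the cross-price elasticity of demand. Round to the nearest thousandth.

At the given point, Q_x = 31.4 − 0.37(32) + 0.048(2830) − 3.1(30) = 31.4 − 11.84 + 135.84 − 93 = 62.4.
∂Q_x/∂P_y = −3.1, so E_xy = -3.1·(30/62.4) ≈ -1.490.
E_xy < 0: the goods are complements.

-1.490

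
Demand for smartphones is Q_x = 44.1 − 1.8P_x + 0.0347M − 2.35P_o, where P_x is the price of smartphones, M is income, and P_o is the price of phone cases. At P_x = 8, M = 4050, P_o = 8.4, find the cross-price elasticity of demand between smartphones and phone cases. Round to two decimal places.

-0.13

First evaluate Q_x: 44.1 − 1.8(8) + 0.0347(4050) − 2.35(8.4) = 44.1 − 14.4 + 140.535 − 19.74 = 150.495.
∂Q_x/∂P_o = −2.35, so E_xy = -2.35·(8.4/150.495) ≈ -0.13.
E_xy < 0: the goods are complements.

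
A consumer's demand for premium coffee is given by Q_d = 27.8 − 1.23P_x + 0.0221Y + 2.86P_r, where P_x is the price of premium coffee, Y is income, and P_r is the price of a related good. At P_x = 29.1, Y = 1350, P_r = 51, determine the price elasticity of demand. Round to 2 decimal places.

Evaluating quantity at (P_x, Y, P_r) gives Q_d = 27.8 − 1.23(29.1) + 0.0221(1350) + 2.86(51) = 27.8 − 35.793 + 29.835 + 145.86 = 167.702.
∂Q_d/∂P_x = −1.23, so E_p = (−1.23)·(29.1/167.702) ≈ -0.21.
|E_p| < 1: demand is inelastic.

-0.21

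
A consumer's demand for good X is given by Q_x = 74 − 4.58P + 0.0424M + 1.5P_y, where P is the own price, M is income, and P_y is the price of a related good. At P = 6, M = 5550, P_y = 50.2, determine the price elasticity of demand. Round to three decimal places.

Substituting, Q_x = 74 − 4.58(6) + 0.0424(5550) + 1.5(50.2) = 74 − 27.48 + 235.32 + 75.3 = 357.14.
∂Q_x/∂P = −4.58, so E_p = (−4.58)·(6/357.14) ≈ -0.077.
|E_p| < 1: demand is inelastic.

-0.077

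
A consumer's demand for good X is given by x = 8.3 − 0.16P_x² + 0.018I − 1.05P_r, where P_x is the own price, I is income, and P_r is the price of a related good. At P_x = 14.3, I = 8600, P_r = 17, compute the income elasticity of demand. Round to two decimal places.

Evaluating quantity at (P_x, I, P_r) gives x = 8.3 − 0.16(14.3)² + 0.018(8600) − 1.05(17) = 8.3 − 32.7184 + 154.8 − 17.85 = 112.5316.
∂x/∂I = +0.018, so E_I = 0.018·(8600/112.5316) ≈ 1.38.
E_I > 1: normal good (luxury).

1.38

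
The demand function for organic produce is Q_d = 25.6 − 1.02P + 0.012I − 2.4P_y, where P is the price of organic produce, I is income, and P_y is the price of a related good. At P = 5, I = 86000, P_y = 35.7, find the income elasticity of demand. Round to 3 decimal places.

Q_d = 25.6 − 1.02(5) + 0.012(86000) − 2.4(35.7) = 25.6 − 5.1 + 1032 − 85.68 = 966.82.
∂Q_d/∂I = +0.012, so E_I = 0.012·(86000/966.82) ≈ 1.067.
E_I > 1: normal good (luxury).

1.067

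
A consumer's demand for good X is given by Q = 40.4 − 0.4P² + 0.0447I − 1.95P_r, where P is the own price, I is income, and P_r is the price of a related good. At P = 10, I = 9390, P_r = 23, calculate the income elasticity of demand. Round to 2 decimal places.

At the given point, Q = 40.4 − 0.4(10)² + 0.0447(9390) − 1.95(23) = 40.4 − 40 + 419.733 − 44.85 = 375.283.
∂Q/∂I = +0.0447, so E_I = 0.0447·(9390/375.283) ≈ 1.12.
E_I > 1: normal good (luxury).

1.12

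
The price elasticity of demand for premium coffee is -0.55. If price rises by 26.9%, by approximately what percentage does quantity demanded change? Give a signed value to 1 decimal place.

%ΔQ ≈ E × %ΔP = (-0.55) × (26.9%) ≈ -14.8%.

-14.8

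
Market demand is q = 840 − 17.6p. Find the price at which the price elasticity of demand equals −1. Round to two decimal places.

23.86

For linear demand q = a − bp, E = −bp/(a − bp). |E| = 1 ⇒ bp = a − bp ⇒ p = a/(2b).
p = 840/(2·17.6) ≈ 23.86.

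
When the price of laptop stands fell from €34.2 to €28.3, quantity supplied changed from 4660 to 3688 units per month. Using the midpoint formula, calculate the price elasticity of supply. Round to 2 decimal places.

%ΔQ = (3688 − 4660)/[(4660 + 3688)/2] = -972/4174 ≈ -0.2329.
%ΔP = (28.3 − 34.2)/[(34.2 + 28.3)/2] = -5.9/31.25 ≈ -0.1888.
Arc elasticity E = %ΔQ/%ΔP ≈ -0.2329/-0.1888 ≈ 1.23.
|E| > 1: supply is elastic over this range.

1.23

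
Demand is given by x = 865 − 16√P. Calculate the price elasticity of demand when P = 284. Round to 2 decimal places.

At P = 284, x = 595.3632.
dx/dP = −16/(2√P) = −16/(2·16.8523).
Point elasticity E = (dx/dP)·(P/x) = -0.4747 × 284/595.3632 ≈ -0.23.
|E| < 1, so demand is inelastic at this price.

-0.23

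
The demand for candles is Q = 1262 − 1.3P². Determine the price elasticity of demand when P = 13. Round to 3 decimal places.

-0.422

At P = 13, Q = 1042.3.
dQ/dP = −2·1.3·P = −33.8.
Point elasticity E = (dQ/dP)·(P/Q) = -33.8 × 13/1042.3 ≈ -0.422.
|E| < 1, so demand is inelastic at this price.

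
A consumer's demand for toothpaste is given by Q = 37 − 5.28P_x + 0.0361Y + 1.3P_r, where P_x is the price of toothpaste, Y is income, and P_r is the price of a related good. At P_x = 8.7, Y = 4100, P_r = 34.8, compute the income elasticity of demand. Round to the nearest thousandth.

Evaluating quantity at (P_x, Y, P_r) gives Q = 37 − 5.28(8.7) + 0.0361(4100) + 1.3(34.8) = 37 − 45.936 + 148.01 + 45.24 = 184.314.
∂Q/∂Y = +0.0361, so E_I = 0.0361·(4100/184.314) ≈ 0.803.
E_I ∈ (0,1): normal good (necessity).

0.803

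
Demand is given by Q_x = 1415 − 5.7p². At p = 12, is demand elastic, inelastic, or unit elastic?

elastic

At p = 12, Q_x = 594.2.
dQ_x/dp = −2·5.7·p = −136.8.
Point elasticity E = (dQ_x/dp)·(p/Q_x) = -136.8 × 12/594.2 ≈ -2.763.
|E| ≈ 2.763 > 1, so demand is elastic.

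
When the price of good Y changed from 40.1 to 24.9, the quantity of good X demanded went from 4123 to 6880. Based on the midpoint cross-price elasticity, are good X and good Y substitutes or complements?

%ΔQ_x = (6880 − 4123)/[(4123+6880)/2] = 2757/5501.5 ≈ 0.5011.
%ΔP_y = (24.9 − 40.1)/[(40.1+24.9)/2] ≈ -0.4677.
E_xy = 0.5011/-0.4677 ≈ -1.072.
E_xy < 0, so the goods are complements.

complements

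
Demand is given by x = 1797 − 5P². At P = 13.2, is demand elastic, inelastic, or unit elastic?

At P = 13.2, x = 925.8.
dx/dP = −2·5·P = −132.
Point elasticity E = (dx/dP)·(P/x) = -132 × 13.2/925.8 ≈ -1.882.
|E| ≈ 1.882 > 1, so demand is elastic.

elastic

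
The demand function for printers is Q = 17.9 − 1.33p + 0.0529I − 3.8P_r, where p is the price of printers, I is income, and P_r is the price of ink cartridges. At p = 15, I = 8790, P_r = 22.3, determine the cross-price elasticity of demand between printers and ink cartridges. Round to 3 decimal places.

-0.224

Evaluating quantity at (p, I, P_r) gives Q = 17.9 − 1.33(15) + 0.0529(8790) − 3.8(22.3) = 17.9 − 19.95 + 464.991 − 84.74 = 378.201.
∂Q/∂P_r = −3.8, so E_xy = -3.8·(22.3/378.201) ≈ -0.224.
E_xy < 0: the goods are complements.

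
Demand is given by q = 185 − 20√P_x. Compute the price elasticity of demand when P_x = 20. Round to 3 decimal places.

-0.468

At P_x = 20, q = 95.5573.
dq/dP_x = −20/(2√P_x) = −20/(2·4.4721).
Point elasticity E = (dq/dP_x)·(P_x/q) = -2.2361 × 20/95.5573 ≈ -0.468.
|E| < 1, so demand is inelastic at this price.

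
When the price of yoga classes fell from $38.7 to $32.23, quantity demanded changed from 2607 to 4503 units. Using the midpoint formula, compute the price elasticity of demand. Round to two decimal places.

-2.92

%ΔQ = (4503 − 2607)/[(2607 + 4503)/2] = 1896/3555 ≈ 0.5333.
%Δp = (32.23 − 38.7)/[(38.7 + 32.23)/2] = -6.47/35.465 ≈ -0.1824.
Arc elasticity E = %ΔQ/%Δp ≈ 0.5333/-0.1824 ≈ -2.92.
|E| > 1: demand is elastic over this range.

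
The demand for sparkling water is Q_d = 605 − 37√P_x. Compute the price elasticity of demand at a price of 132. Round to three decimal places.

-1.181

At P_x = 132, Q_d = 179.9024.
dQ_d/dP_x = −37/(2√P_x) = −37/(2·11.4891).
Point elasticity E = (dQ_d/dP_x)·(P_x/Q_d) = -1.6102 × 132/179.9024 ≈ -1.181.
|E| > 1, so demand is elastic at this price.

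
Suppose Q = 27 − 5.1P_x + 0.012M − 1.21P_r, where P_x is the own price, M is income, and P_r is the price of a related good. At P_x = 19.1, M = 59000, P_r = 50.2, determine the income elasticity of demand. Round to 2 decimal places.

1.23

First evaluate Q: 27 − 5.1(19.1) + 0.012(59000) − 1.21(50.2) = 27 − 97.41 + 708 − 60.742 = 576.848.
∂Q/∂M = +0.012, so E_I = 0.012·(59000/576.848) ≈ 1.23.
E_I > 1: normal good (luxury).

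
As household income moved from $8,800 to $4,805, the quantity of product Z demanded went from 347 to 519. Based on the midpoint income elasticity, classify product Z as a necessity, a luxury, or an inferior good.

%ΔQ = (519 − 347)/[(347+519)/2] = 172/433 ≈ 0.3972.
%ΔM = (4,805 − 8,800)/[(8,800+4,805)/2] = -3995/6802.5 ≈ -0.5873.
E_I = %ΔQ/%ΔM ≈ -0.676.
E_I < 0: inferior good.

inferior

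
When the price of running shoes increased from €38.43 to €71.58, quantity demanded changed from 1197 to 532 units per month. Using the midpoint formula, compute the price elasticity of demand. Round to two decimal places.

-1.28

%Δq = (532 − 1197)/[(1197 + 532)/2] = -665/864.5 ≈ -0.7692.
%ΔP = (71.58 − 38.43)/[(38.43 + 71.58)/2] = 33.15/55.005 ≈ 0.6027.
Arc elasticity E = %Δq/%ΔP ≈ -0.7692/0.6027 ≈ -1.28.
|E| > 1: demand is elastic over this range.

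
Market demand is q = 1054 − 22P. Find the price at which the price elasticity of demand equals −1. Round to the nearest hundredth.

23.95

For linear demand q = a − bP, E = −bP/(a − bP). |E| = 1 ⇒ bP = a − bP ⇒ P = a/(2b).
P = 1054/(2·22) ≈ 23.95.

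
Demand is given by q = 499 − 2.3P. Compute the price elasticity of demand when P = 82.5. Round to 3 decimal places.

-0.614

At P = 82.5, q = 309.25.
dq/dP = −2.3.
Point elasticity E = (dq/dP)·(P/q) = -2.3 × 82.5/309.25 ≈ -0.614.
|E| < 1, so demand is inelastic at this price.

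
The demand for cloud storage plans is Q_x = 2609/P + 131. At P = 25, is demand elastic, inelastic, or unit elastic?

At P = 25, Q_x = 235.36.
dQ_x/dP = −2609/P² = −4.1744.
Point elasticity E = (dQ_x/dP)·(P/Q_x) = -4.1744 × 25/235.36 ≈ -0.443.
|E| ≈ 0.443 < 1, so demand is inelastic.

inelastic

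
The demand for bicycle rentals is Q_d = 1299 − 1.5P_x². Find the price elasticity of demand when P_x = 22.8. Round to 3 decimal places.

-3.003

At P_x = 22.8, Q_d = 519.24.
dQ_d/dP_x = −2·1.5·P_x = −68.4.
Point elasticity E = (dQ_d/dP_x)·(P_x/Q_d) = -68.4 × 22.8/519.24 ≈ -3.003.
|E| > 1, so demand is elastic at this price.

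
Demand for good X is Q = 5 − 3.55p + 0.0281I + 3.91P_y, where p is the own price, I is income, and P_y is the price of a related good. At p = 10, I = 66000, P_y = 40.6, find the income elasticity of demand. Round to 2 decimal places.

0.94

Evaluating quantity at (p, I, P_y) gives Q = 5 − 3.55(10) + 0.0281(66000) + 3.91(40.6) = 5 − 35.5 + 1854.6 + 158.746 = 1982.846.
∂Q/∂I = +0.0281, so E_I = 0.0281·(66000/1982.846) ≈ 0.94.
E_I ∈ (0,1): normal good (necessity).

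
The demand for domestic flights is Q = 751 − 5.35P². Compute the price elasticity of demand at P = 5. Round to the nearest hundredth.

At P = 5, Q = 617.25.
dQ/dP = −2·5.35·P = −53.5.
Point elasticity E = (dQ/dP)·(P/Q) = -53.5 × 5/617.25 ≈ -0.43.
|E| < 1, so demand is inelastic at this price.

-0.43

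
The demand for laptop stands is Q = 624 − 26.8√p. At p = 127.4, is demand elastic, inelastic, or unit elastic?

At p = 127.4, Q = 321.5041.
dQ/dp = −26.8/(2√p) = −26.8/(2·11.2872).
Point elasticity E = (dQ/dp)·(p/Q) = -1.1872 × 127.4/321.5041 ≈ -0.470.
|E| ≈ 0.470 < 1, so demand is inelastic.

inelastic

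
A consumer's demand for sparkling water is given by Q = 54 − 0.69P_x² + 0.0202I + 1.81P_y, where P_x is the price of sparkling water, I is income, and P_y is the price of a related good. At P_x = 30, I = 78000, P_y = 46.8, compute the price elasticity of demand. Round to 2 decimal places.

Q = 54 − 0.69(30)² + 0.0202(78000) + 1.81(46.8) = 54 − 621 + 1575.6 + 84.708 = 1093.308.
∂Q/∂P_x = −2·0.69·P_x = -41.4, so E_p = -41.4·(30/1093.308) ≈ -1.14.
|E_p| > 1: demand is elastic.

-1.14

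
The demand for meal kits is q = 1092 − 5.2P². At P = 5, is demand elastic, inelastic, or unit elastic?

inelastic

At P = 5, q = 962.
dq/dP = −2·5.2·P = −52.
Point elasticity E = (dq/dP)·(P/q) = -52 × 5/962 ≈ -0.270.
|E| ≈ 0.270 < 1, so demand is inelastic.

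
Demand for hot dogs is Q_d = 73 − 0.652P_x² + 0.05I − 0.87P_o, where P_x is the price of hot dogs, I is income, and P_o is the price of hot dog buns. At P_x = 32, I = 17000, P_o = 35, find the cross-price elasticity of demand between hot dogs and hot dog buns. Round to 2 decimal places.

-0.14

At the given point, Q_d = 73 − 0.652(32)² + 0.05(17000) − 0.87(35) = 73 − 667.648 + 850 − 30.45 = 224.902.
∂Q_d/∂P_o = −0.87, so E_xy = -0.87·(35/224.902) ≈ -0.14.
E_xy < 0: the goods are complements.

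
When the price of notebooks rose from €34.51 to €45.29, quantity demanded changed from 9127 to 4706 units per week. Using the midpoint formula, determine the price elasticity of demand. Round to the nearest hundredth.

-2.37

%ΔQ = (4706 − 9127)/[(9127 + 4706)/2] = -4421/6916.5 ≈ -0.6392.
%Δp = (45.29 − 34.51)/[(34.51 + 45.29)/2] = 10.78/39.9 ≈ 0.2702.
Arc elasticity E = %ΔQ/%Δp ≈ -0.6392/0.2702 ≈ -2.37.
|E| > 1: demand is elastic over this range.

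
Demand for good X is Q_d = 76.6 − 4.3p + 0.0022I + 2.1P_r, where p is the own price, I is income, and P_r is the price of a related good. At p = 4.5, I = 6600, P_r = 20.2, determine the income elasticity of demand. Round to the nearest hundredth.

0.13

Q_d = 76.6 − 4.3(4.5) + 0.0022(6600) + 2.1(20.2) = 76.6 − 19.35 + 14.52 + 42.42 = 114.19.
∂Q_d/∂I = +0.0022, so E_I = 0.0022·(6600/114.19) ≈ 0.13.
E_I ∈ (0,1): normal good (necessity).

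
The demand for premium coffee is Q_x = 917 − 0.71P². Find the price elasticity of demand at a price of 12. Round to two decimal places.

-0.25

At P = 12, Q_x = 814.76.
dQ_x/dP = −2·0.71·P = −17.04.
Point elasticity E = (dQ_x/dP)·(P/Q_x) = -17.04 × 12/814.76 ≈ -0.25.
|E| < 1, so demand is inelastic at this price.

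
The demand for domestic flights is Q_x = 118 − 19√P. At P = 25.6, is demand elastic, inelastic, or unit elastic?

At P = 25.6, Q_x = 21.8668.
dQ_x/dP = −19/(2√P) = −19/(2·5.0596).
Point elasticity E = (dQ_x/dP)·(P/Q_x) = -1.8776 × 25.6/21.8668 ≈ -2.198.
|E| ≈ 2.198 > 1, so demand is elastic.

elastic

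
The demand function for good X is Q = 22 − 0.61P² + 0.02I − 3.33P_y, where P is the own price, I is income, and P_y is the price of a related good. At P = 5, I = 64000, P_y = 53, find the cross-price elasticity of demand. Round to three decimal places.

-0.159

At the given point, Q = 22 − 0.61(5)² + 0.02(64000) − 3.33(53) = 22 − 15.25 + 1280 − 176.49 = 1110.26.
∂Q/∂P_y = −3.33, so E_xy = -3.33·(53/1110.26) ≈ -0.159.
E_xy < 0: the goods are complements.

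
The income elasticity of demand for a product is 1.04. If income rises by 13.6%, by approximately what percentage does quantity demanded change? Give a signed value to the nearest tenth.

14.1

%ΔQ ≈ E × %ΔI = (1.04) × (13.6%) ≈ 14.1%.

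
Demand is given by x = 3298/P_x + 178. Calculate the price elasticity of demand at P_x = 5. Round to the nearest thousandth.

-0.787

At P_x = 5, x = 837.6.
dx/dP_x = −3298/P_x² = −131.92.
Point elasticity E = (dx/dP_x)·(P_x/x) = -131.92 × 5/837.6 ≈ -0.787.
|E| < 1, so demand is inelastic at this price.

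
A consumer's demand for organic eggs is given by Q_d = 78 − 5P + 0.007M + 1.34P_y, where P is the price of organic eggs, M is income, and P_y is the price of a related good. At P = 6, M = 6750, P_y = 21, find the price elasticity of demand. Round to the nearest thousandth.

-0.243

Q_d = 78 − 5(6) + 0.007(6750) + 1.34(21) = 78 − 30 + 47.25 + 28.14 = 123.39.
∂Q_d/∂P = −5, so E_p = (−5)·(6/123.39) ≈ -0.243.
|E_p| < 1: demand is inelastic.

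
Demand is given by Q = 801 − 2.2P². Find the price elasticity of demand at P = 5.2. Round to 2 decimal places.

At P = 5.2, Q = 741.512.
dQ/dP = −2·2.2·P = −22.88.
Point elasticity E = (dQ/dP)·(P/Q) = -22.88 × 5.2/741.512 ≈ -0.16.
|E| < 1, so demand is inelastic at this price.

-0.16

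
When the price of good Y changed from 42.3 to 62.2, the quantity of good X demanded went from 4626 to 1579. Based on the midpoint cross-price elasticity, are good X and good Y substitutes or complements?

%ΔQ_x = (1579 − 4626)/[(4626+1579)/2] = -3047/3102.5 ≈ -0.9821.
%ΔP_y = (62.2 − 42.3)/[(42.3+62.2)/2] ≈ 0.3809.
E_xy = -0.9821/0.3809 ≈ -2.579.
E_xy < 0, so the goods are complements.

complements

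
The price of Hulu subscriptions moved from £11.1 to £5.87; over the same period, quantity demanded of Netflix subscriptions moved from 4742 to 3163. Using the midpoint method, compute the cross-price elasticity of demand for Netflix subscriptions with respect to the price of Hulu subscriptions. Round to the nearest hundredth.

0.65

%ΔQ_x = (3163 − 4742)/[(4742+3163)/2] = -1579/3952.5 ≈ -0.3995.
%ΔP_y = (5.87 − 11.1)/[(11.1+5.87)/2] ≈ -0.6164.
E_xy = -0.3995/-0.6164 ≈ 0.65.
E_xy > 0, so Netflix subscriptions and Hulu subscriptions are substitutes.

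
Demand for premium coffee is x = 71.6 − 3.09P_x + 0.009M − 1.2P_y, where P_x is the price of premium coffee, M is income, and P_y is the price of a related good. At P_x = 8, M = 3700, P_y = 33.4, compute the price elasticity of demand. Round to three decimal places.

Substituting, x = 71.6 − 3.09(8) + 0.009(3700) − 1.2(33.4) = 71.6 − 24.72 + 33.3 − 40.08 = 40.1.
∂x/∂P_x = −3.09, so E_p = (−3.09)·(8/40.1) ≈ -0.616.
|E_p| < 1: demand is inelastic.

-0.616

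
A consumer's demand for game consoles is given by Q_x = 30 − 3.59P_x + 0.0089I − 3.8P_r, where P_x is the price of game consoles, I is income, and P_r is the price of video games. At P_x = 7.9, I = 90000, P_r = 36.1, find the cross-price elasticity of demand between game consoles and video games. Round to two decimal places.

At the given point, Q_x = 30 − 3.59(7.9) + 0.0089(90000) − 3.8(36.1) = 30 − 28.361 + 801 − 137.18 = 665.459.
∂Q_x/∂P_r = −3.8, so E_xy = -3.8·(36.1/665.459) ≈ -0.21.
E_xy < 0: the goods are complements.

-0.21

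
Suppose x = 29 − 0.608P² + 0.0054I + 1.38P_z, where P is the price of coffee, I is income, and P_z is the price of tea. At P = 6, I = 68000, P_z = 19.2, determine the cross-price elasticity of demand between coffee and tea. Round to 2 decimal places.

Substituting, x = 29 − 0.608(6)² + 0.0054(68000) + 1.38(19.2) = 29 − 21.888 + 367.2 + 26.496 = 400.808.
∂x/∂P_z = +1.38, so E_xy = 1.38·(19.2/400.808) ≈ 0.07.
E_xy > 0: the goods are substitutes.

0.07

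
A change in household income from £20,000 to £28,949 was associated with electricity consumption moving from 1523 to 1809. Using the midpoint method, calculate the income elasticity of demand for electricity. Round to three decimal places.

0.469

%ΔQ = (1809 − 1523)/[(1523+1809)/2] = 286/1666 ≈ 0.1717.
%ΔI = (28,949 − 20,000)/[(20,000+28,949)/2] = 8949/24474.5 ≈ 0.3656.
E_I = %ΔQ/%ΔI ≈ 0.469.
E_I ∈ (0,1): normal good (necessity).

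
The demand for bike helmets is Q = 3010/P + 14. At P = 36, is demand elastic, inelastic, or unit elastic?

inelastic

At P = 36, Q = 97.6111.
dQ/dP = −3010/P² = −2.3225.
Point elasticity E = (dQ/dP)·(P/Q) = -2.3225 × 36/97.6111 ≈ -0.857.
|E| ≈ 0.857 < 1, so demand is inelastic.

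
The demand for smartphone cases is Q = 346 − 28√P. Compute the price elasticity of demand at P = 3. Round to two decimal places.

-0.08

At P = 3, Q = 297.5026.
dQ/dP = −28/(2√P) = −28/(2·1.7321).
Point elasticity E = (dQ/dP)·(P/Q) = -8.0829 × 3/297.5026 ≈ -0.08.
|E| < 1, so demand is inelastic at this price.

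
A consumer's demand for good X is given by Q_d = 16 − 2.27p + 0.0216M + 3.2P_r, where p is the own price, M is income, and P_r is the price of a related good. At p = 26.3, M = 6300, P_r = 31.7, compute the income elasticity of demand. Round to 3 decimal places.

0.702

At the given point, Q_d = 16 − 2.27(26.3) + 0.0216(6300) + 3.2(31.7) = 16 − 59.701 + 136.08 + 101.44 = 193.819.
∂Q_d/∂M = +0.0216, so E_I = 0.0216·(6300/193.819) ≈ 0.702.
E_I ∈ (0,1): normal good (necessity).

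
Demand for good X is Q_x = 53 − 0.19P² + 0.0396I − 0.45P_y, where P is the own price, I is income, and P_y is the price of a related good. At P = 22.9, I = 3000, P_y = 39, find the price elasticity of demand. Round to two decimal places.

-3.65

Q_x = 53 − 0.19(22.9)² + 0.0396(3000) − 0.45(39) = 53 − 99.6379 + 118.8 − 17.55 = 54.6121.
∂Q_x/∂P = −2·0.19·P = -8.702, so E_p = -8.702·(22.9/54.6121) ≈ -3.65.
|E_p| > 1: demand is elastic.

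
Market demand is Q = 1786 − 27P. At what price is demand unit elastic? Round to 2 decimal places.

33.07

For linear demand Q = a − bP, E = −bP/(a − bP). |E| = 1 ⇒ bP = a − bP ⇒ P = a/(2b).
P = 1786/(2·27) ≈ 33.07.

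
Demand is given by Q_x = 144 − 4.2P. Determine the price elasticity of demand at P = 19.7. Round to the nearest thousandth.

-1.351

At P = 19.7, Q_x = 61.26.
dQ_x/dP = −4.2.
Point elasticity E = (dQ_x/dP)·(P/Q_x) = -4.2 × 19.7/61.26 ≈ -1.351.
|E| > 1, so demand is elastic at this price.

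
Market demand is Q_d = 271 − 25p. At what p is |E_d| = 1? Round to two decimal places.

For linear demand Q_d = a − bp, E = −bp/(a − bp). |E| = 1 ⇒ bp = a − bp ⇒ p = a/(2b).
p = 271/(2·25) = 5.42.

5.42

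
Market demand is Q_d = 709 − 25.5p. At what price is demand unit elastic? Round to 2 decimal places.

For linear demand Q_d = a − bp, E = −bp/(a − bp). |E| = 1 ⇒ bp = a − bp ⇒ p = a/(2b).
p = 709/(2·25.5) ≈ 13.90.

13.90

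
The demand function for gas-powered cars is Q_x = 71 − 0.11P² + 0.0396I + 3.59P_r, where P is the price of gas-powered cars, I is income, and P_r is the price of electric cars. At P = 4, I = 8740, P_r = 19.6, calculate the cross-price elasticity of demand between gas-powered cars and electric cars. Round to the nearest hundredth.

Substituting, Q_x = 71 − 0.11(4)² + 0.0396(8740) + 3.59(19.6) = 71 − 1.76 + 346.104 + 70.364 = 485.708.
∂Q_x/∂P_r = +3.59, so E_xy = 3.59·(19.6/485.708) ≈ 0.14.
E_xy > 0: the goods are substitutes.

0.14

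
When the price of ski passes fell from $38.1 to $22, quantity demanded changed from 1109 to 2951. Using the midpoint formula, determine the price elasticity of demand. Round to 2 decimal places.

%Δq = (2951 − 1109)/[(1109 + 2951)/2] = 1842/2030 ≈ 0.9074.
%Δp = (22 − 38.1)/[(38.1 + 22)/2] = -16.1/30.05 ≈ -0.5358.
Arc elasticity E = %Δq/%Δp ≈ 0.9074/-0.5358 ≈ -1.69.
|E| > 1: demand is elastic over this range.

-1.69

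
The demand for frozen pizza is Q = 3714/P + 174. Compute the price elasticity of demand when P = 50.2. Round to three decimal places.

-0.298

At P = 50.2, Q = 247.9841.
dQ/dP = −3714/P² = −1.4738.
Point elasticity E = (dQ/dP)·(P/Q) = -1.4738 × 50.2/247.9841 ≈ -0.298.
|E| < 1, so demand is inelastic at this price.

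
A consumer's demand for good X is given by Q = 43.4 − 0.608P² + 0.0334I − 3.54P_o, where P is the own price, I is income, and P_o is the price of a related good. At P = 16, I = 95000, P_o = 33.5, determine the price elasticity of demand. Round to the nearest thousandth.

-0.106

At the given point, Q = 43.4 − 0.608(16)² + 0.0334(95000) − 3.54(33.5) = 43.4 − 155.648 + 3173 − 118.59 = 2942.162.
∂Q/∂P = −2·0.608·P = -19.456, so E_p = -19.456·(16/2942.162) ≈ -0.106.
|E_p| < 1: demand is inelastic.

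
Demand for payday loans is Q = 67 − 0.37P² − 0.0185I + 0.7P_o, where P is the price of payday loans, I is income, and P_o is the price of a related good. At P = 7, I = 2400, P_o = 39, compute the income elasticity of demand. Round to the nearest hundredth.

Q = 67 − 0.37(7)² − 0.0185(2400) + 0.7(39) = 67 − 18.13 − 44.4 + 27.3 = 31.77.
∂Q/∂I = −0.0185, so E_I = -0.0185·(2400/31.77) ≈ -1.40.
E_I < 0: inferior good.

-1.40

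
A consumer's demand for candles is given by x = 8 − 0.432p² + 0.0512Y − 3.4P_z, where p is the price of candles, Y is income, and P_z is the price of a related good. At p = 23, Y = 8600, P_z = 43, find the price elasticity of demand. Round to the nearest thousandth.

-6.211

At the given point, x = 8 − 0.432(23)² + 0.0512(8600) − 3.4(43) = 8 − 228.528 + 440.32 − 146.2 = 73.592.
∂x/∂p = −2·0.432·p = -19.872, so E_p = -19.872·(23/73.592) ≈ -6.211.
|E_p| > 1: demand is elastic.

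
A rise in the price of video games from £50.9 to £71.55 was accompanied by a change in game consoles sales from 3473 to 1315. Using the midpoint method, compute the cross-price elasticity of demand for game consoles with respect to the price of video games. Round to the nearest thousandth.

-2.673

%ΔQ_x = (1315 − 3473)/[(3473+1315)/2] = -2158/2394 ≈ -0.9014.
%ΔP_y = (71.55 − 50.9)/[(50.9+71.55)/2] ≈ 0.3373.
E_xy = -0.9014/0.3373 ≈ -2.673.
E_xy < 0, so game consoles and video games are complements.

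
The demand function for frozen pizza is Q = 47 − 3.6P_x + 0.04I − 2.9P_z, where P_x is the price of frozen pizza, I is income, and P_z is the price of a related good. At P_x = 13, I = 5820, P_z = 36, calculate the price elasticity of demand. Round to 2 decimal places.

-0.36

Evaluating quantity at (P_x, I, P_z) gives Q = 47 − 3.6(13) + 0.04(5820) − 2.9(36) = 47 − 46.8 + 232.8 − 104.4 = 128.6.
∂Q/∂P_x = −3.6, so E_p = (−3.6)·(13/128.6) ≈ -0.36.
|E_p| < 1: demand is inelastic.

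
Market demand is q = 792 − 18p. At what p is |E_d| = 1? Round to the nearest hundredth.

22.00

For linear demand q = a − bp, E = −bp/(a − bp). |E| = 1 ⇒ bp = a − bp ⇒ p = a/(2b).
p = 792/(2·18) = 22.00.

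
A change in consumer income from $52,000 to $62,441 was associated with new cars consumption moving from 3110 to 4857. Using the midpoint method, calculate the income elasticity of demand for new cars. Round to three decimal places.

%ΔQ = (4857 − 3110)/[(3110+4857)/2] = 1747/3983.5 ≈ 0.4386.
%ΔI = (62,441 − 52,000)/[(52,000+62,441)/2] = 10441/57220.5 ≈ 0.1825.
E_I = %ΔQ/%ΔI ≈ 2.403.
E_I > 1: normal good (luxury).

2.403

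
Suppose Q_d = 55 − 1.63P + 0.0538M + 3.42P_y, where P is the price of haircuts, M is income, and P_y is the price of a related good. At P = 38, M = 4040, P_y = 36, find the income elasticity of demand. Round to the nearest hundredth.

Q_d = 55 − 1.63(38) + 0.0538(4040) + 3.42(36) = 55 − 61.94 + 217.352 + 123.12 = 333.532.
∂Q_d/∂M = +0.0538, so E_I = 0.0538·(4040/333.532) ≈ 0.65.
E_I ∈ (0,1): normal good (necessity).

0.65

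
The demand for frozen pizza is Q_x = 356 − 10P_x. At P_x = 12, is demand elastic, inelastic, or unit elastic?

inelastic

At P_x = 12, Q_x = 236.
dQ_x/dP_x = −10.
Point elasticity E = (dQ_x/dP_x)·(P_x/Q_x) = -10 × 12/236 ≈ -0.508.
|E| ≈ 0.508 < 1, so demand is inelastic.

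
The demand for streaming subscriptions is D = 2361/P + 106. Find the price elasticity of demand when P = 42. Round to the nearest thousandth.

At P = 42, D = 162.2143.
dD/dP = −2361/P² = −1.3384.
Point elasticity E = (dD/dP)·(P/D) = -1.3384 × 42/162.2143 ≈ -0.347.
|E| < 1, so demand is inelastic at this price.

-0.347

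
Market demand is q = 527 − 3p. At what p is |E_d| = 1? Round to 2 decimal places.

87.83

For linear demand q = a − bp, E = −bp/(a − bp). |E| = 1 ⇒ bp = a − bp ⇒ p = a/(2b).
p = 527/(2·3) ≈ 87.83.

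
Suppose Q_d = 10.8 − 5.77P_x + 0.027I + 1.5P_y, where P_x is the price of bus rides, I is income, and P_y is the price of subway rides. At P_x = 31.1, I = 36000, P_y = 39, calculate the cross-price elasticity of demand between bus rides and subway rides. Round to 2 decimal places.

Evaluating quantity at (P_x, I, P_y) gives Q_d = 10.8 − 5.77(31.1) + 0.027(36000) + 1.5(39) = 10.8 − 179.447 + 972 + 58.5 = 861.853.
∂Q_d/∂P_y = +1.5, so E_xy = 1.5·(39/861.853) ≈ 0.07.
E_xy > 0: the goods are substitutes.

0.07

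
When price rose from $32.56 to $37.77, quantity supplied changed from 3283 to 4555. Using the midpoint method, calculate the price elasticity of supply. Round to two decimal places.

%ΔQ = (4555 − 3283)/[(3283 + 4555)/2] = 1272/3919 ≈ 0.3246.
%Δp = (37.77 − 32.56)/[(32.56 + 37.77)/2] = 5.21/35.165 ≈ 0.1482.
Arc elasticity E = %ΔQ/%Δp ≈ 0.3246/0.1482 ≈ 2.19.
|E| > 1: supply is elastic over this range.

2.19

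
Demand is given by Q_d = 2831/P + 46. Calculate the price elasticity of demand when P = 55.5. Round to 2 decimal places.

-0.53

At P = 55.5, Q_d = 97.009.
dQ_d/dP = −2831/P² = −0.9191.
Point elasticity E = (dQ_d/dP)·(P/Q_d) = -0.9191 × 55.5/97.009 ≈ -0.53.
|E| < 1, so demand is inelastic at this price.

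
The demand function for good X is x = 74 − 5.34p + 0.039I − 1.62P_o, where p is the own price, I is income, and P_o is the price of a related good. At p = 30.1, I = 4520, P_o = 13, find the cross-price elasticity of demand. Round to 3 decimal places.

-0.308

Evaluating quantity at (p, I, P_o) gives x = 74 − 5.34(30.1) + 0.039(4520) − 1.62(13) = 74 − 160.734 + 176.28 − 21.06 = 68.486.
∂x/∂P_o = −1.62, so E_xy = -1.62·(13/68.486) ≈ -0.308.
E_xy < 0: the goods are complements.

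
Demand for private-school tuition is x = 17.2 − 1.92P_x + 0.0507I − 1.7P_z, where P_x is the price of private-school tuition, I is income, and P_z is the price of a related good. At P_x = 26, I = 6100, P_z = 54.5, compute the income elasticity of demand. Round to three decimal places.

At the given point, x = 17.2 − 1.92(26) + 0.0507(6100) − 1.7(54.5) = 17.2 − 49.92 + 309.27 − 92.65 = 183.9.
∂x/∂I = +0.0507, so E_I = 0.0507·(6100/183.9) ≈ 1.682.
E_I > 1: normal good (luxury).

1.682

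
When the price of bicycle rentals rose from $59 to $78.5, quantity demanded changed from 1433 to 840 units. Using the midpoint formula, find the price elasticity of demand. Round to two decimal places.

-1.84

%ΔQ = (840 − 1433)/[(1433 + 840)/2] = -593/1136.5 ≈ -0.5218.
%ΔP = (78.5 − 59)/[(59 + 78.5)/2] = 19.5/68.75 ≈ 0.2836.
Arc elasticity E = %ΔQ/%ΔP ≈ -0.5218/0.2836 ≈ -1.84.
|E| > 1: demand is elastic over this range.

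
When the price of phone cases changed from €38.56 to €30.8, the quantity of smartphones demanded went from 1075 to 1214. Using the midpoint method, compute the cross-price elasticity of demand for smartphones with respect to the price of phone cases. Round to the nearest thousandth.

-0.543

%ΔQ_x = (1214 − 1075)/[(1075+1214)/2] = 139/1144.5 ≈ 0.1215.
%ΔP_y = (30.8 − 38.56)/[(38.56+30.8)/2] ≈ -0.2238.
E_xy = 0.1215/-0.2238 ≈ -0.543.
E_xy < 0, so smartphones and phone cases are complements.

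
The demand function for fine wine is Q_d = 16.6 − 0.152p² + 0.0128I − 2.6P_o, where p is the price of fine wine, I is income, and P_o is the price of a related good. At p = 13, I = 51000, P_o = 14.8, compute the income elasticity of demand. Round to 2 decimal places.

First evaluate Q_d: 16.6 − 0.152(13)² + 0.0128(51000) − 2.6(14.8) = 16.6 − 25.688 + 652.8 − 38.48 = 605.232.
∂Q_d/∂I = +0.0128, so E_I = 0.0128·(51000/605.232) ≈ 1.08.
E_I > 1: normal good (luxury).

1.08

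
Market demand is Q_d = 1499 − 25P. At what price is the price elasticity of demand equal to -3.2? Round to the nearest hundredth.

Set −bP/(a − bP) = −3.2 ⇒ bP = 3.2(a − bP) ⇒ bP(1+3.2) = 3.2·a.
P = 3.2·1499/(25·4.2) ≈ 45.68.

45.68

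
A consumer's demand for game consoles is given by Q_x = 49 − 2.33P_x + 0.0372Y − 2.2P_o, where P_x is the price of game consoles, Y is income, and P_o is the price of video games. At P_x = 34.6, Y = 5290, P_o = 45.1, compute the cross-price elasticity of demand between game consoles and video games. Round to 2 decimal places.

First evaluate Q_x: 49 − 2.33(34.6) + 0.0372(5290) − 2.2(45.1) = 49 − 80.618 + 196.788 − 99.22 = 65.95.
∂Q_x/∂P_o = −2.2, so E_xy = -2.2·(45.1/65.95) ≈ -1.50.
E_xy < 0: the goods are complements.

-1.50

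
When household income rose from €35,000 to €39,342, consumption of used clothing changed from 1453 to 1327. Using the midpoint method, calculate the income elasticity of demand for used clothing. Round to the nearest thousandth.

-0.776

%ΔQ = (1327 − 1453)/[(1453+1327)/2] = -126/1390 ≈ -0.0906.
%ΔI = (39,342 − 35,000)/[(35,000+39,342)/2] = 4342/37171 ≈ 0.1168.
E_I = %ΔQ/%ΔI ≈ -0.776.
E_I < 0: inferior good.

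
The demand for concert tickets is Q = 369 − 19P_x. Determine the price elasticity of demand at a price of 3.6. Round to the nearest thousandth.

At P_x = 3.6, Q = 300.6.
dQ/dP_x = −19.
Point elasticity E = (dQ/dP_x)·(P_x/Q) = -19 × 3.6/300.6 ≈ -0.228.
|E| < 1, so demand is inelastic at this price.

-0.228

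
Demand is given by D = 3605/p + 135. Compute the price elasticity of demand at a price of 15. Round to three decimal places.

-0.640

At p = 15, D = 375.3333.
dD/dp = −3605/p² = −16.0222.
Point elasticity E = (dD/dp)·(p/D) = -16.0222 × 15/375.3333 ≈ -0.640.
|E| < 1, so demand is inelastic at this price.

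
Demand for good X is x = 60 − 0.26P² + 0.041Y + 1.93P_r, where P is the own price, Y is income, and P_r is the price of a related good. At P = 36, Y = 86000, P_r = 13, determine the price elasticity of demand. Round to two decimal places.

Substituting, x = 60 − 0.26(36)² + 0.041(86000) + 1.93(13) = 60 − 336.96 + 3526 + 25.09 = 3274.13.
∂x/∂P = −2·0.26·P = -18.72, so E_p = -18.72·(36/3274.13) ≈ -0.21.
|E_p| < 1: demand is inelastic.

-0.21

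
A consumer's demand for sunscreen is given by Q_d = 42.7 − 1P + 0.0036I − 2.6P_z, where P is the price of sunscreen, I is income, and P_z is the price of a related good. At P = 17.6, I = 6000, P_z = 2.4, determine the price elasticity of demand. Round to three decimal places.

-0.435

Substituting, Q_d = 42.7 − 1(17.6) + 0.0036(6000) − 2.6(2.4) = 42.7 − 17.6 + 21.6 − 6.24 = 40.46.
∂Q_d/∂P = −1, so E_p = (−1)·(17.6/40.46) ≈ -0.435.
|E_p| < 1: demand is inelastic.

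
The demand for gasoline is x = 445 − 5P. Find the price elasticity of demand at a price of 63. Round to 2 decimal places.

At P = 63, x = 130.
dx/dP = −5.
Point elasticity E = (dx/dP)·(P/x) = -5 × 63/130 ≈ -2.42.
|E| > 1, so demand is elastic at this price.

-2.42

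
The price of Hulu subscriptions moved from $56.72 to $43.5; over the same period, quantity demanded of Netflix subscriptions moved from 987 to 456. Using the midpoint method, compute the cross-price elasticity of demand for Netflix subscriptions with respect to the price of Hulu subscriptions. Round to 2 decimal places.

2.79

%ΔQ_x = (456 − 987)/[(987+456)/2] = -531/721.5 ≈ -0.7360.
%ΔP_y = (43.5 − 56.72)/[(56.72+43.5)/2] ≈ -0.2638.
E_xy = -0.7360/-0.2638 ≈ 2.79.
E_xy > 0, so Netflix subscriptions and Hulu subscriptions are substitutes.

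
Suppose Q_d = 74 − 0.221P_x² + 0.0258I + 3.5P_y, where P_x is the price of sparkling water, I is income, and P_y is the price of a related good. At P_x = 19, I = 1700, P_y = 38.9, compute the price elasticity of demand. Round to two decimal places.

-0.92

Q_d = 74 − 0.221(19)² + 0.0258(1700) + 3.5(38.9) = 74 − 79.781 + 43.86 + 136.15 = 174.229.
∂Q_d/∂P_x = −2·0.221·P_x = -8.398, so E_p = -8.398·(19/174.229) ≈ -0.92.
|E_p| < 1: demand is inelastic.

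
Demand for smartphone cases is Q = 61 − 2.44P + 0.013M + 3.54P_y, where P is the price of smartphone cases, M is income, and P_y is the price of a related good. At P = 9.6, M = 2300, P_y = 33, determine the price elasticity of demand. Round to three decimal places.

-0.127

Substituting, Q = 61 − 2.44(9.6) + 0.013(2300) + 3.54(33) = 61 − 23.424 + 29.9 + 116.82 = 184.296.
∂Q/∂P = −2.44, so E_p = (−2.44)·(9.6/184.296) ≈ -0.127.
|E_p| < 1: demand is inelastic.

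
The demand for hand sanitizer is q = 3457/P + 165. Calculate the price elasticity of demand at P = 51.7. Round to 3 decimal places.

At P = 51.7, q = 231.8665.
dq/dP = −3457/P² = −1.2934.
Point elasticity E = (dq/dP)·(P/q) = -1.2934 × 51.7/231.8665 ≈ -0.288.
|E| < 1, so demand is inelastic at this price.

-0.288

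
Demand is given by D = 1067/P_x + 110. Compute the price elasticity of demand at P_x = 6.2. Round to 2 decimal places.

At P_x = 6.2, D = 282.0968.
dD/dP_x = −1067/P_x² = −27.7575.
Point elasticity E = (dD/dP_x)·(P_x/D) = -27.7575 × 6.2/282.0968 ≈ -0.61.
|E| < 1, so demand is inelastic at this price.

-0.61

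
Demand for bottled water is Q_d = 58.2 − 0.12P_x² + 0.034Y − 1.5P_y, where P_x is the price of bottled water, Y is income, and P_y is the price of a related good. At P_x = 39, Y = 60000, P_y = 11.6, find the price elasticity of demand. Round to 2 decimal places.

Substituting, Q_d = 58.2 − 0.12(39)² + 0.034(60000) − 1.5(11.6) = 58.2 − 182.52 + 2040 − 17.4 = 1898.28.
∂Q_d/∂P_x = −2·0.12·P_x = -9.36, so E_p = -9.36·(39/1898.28) ≈ -0.19.
|E_p| < 1: demand is inelastic.

-0.19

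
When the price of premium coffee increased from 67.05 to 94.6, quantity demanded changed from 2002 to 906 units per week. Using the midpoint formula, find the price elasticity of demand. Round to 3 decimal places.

%Δq = (906 − 2002)/[(2002 + 906)/2] = -1096/1454 ≈ -0.7538.
%ΔP = (94.6 − 67.05)/[(67.05 + 94.6)/2] = 27.55/80.825 ≈ 0.3409.
Arc elasticity E = %Δq/%ΔP ≈ -0.7538/0.3409 ≈ -2.211.
|E| > 1: demand is elastic over this range.

-2.211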